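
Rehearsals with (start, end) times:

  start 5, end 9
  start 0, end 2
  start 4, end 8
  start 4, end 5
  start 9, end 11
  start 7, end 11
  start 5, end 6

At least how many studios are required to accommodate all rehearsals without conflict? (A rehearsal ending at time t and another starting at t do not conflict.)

3

Events (time:±→running): 0:+→1 2:-→0 4:+→1 4:+→2 5:-→1 5:+→2 5:+→3 … peak 3.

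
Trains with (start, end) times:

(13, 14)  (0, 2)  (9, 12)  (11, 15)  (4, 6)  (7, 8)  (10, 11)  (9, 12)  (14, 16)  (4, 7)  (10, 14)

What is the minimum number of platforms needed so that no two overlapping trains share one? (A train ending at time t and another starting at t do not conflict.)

4

The answer is the maximum number of intervals overlapping at any instant.
starts: [0, 4, 4, 7, 9, 9, 10, 10, 11, 13, 14]
ends:   [2, 6, 7, 8, 11, 12, 12, 14, 14, 15, 16]
s0→1 e2→0 s4→1 s4→2 e6→1 e7→0 s7→1 e8→0 s9→1 s9→2 s10→3 s10→4  — peak 4.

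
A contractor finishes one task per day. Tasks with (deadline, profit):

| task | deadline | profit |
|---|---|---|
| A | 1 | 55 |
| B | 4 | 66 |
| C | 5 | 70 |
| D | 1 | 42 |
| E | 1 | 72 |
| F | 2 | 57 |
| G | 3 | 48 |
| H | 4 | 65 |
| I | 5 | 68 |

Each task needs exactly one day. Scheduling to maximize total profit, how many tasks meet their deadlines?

Sort by profit descending; place each in the latest free slot ≤ its deadline.
Profit order: E=72 C=70 I=68 B=66 H=65 F=57 A=55 G=48 D=42
Assign: E→slot 1, C→slot 5, I→slot 4, B→slot 3, H→slot 2, F skipped, A skipped, G skipped, D skipped.
Slots: [1:E] [2:H] [3:B] [4:I] [5:C]
5 of 9 scheduled.

5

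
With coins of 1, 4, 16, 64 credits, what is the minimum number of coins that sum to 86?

86 = 1×64 + 1×16 + 1×4 + 2×1
Total coins = 1 + 1 + 1 + 2 = 5

5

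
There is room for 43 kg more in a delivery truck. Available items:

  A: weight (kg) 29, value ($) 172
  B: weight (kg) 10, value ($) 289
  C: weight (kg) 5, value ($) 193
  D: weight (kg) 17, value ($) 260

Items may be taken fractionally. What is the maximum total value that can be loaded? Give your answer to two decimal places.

Sort by value per unit weight and fill in that order.
Order: C (193/5=38.60) > B (289/10=28.90) > D (260/17=15.29) > A (172/29=5.93)
Fill: take C (5 @ 193) → take B (10 @ 289) → take D (17 @ 260) → take 11/29 of A → 65.24; 43/43 used.
Total value = 807.24

807.24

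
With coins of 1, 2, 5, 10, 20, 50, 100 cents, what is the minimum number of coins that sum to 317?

6

Greedy: take as many of the largest coin as possible, then repeat with the remainder.
317 − 3×100→17 − 1×10→7 − 1×5→2 − 1×2→0
Total coins = 3 + 1 + 1 + 1 = 6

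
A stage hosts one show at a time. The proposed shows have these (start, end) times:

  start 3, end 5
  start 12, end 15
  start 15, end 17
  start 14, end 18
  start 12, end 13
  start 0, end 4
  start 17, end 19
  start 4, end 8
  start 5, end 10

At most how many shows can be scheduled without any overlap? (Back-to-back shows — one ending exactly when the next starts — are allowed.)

Sort by end time and greedily take each interval whose start is ≥ the last chosen end.
By end time: (0,4), (3,5), (4,8), (5,10), (12,13), (12,15), (15,17), (14,18), (17,19).
Pick (0,4); next start ≥ 4 → (4,8); next start ≥ 8 → (12,13); next start ≥ 13 → (15,17); next start ≥ 17 → (17,19).
Selected 5 shows.

5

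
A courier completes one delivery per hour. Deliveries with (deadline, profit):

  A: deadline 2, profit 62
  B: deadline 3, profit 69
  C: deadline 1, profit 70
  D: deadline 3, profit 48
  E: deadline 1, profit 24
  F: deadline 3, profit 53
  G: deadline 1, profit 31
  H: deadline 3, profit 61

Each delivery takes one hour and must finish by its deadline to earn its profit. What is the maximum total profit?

201

Profit order: C=70 B=69 A=62 H=61 F=53 D=48 G=31 E=24
Assign: C→slot 1, B→slot 3, A→slot 2, H skipped, F skipped, D skipped, G skipped, E skipped.
Slots: [1:C] [2:A] [3:B]
Profit = 70 + 62 + 69 = 201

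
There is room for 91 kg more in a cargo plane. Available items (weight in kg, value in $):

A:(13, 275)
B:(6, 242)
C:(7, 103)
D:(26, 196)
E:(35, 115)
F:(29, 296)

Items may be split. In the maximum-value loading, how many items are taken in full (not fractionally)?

Greedy by value/weight ratio, highest first.
Ratios (sorted): B 40.33, A 21.15, C 14.71, F 10.21, D 7.54, E 3.29
take B (6 @ 242); take A (13 @ 275); take C (7 @ 103); take F (29 @ 296); take D (26 @ 196); take 10/35 of E → 32.86. Capacity used 91/91.
5 item(s) taken whole; one partial (take 10/35 of E).

5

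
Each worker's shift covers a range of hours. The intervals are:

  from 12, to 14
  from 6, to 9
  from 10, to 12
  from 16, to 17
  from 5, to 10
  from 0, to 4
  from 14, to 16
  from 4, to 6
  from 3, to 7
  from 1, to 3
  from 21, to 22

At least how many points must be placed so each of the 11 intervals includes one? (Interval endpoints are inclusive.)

5

Process intervals by earliest right end; each time one isn't hit yet, stab at its right endpoint.
By right end: [1,3]  [0,4]  [4,6]  [3,7]  [6,9]  [5,10]  [10,12]  [12,14]  [14,16]  [16,17]  [21,22]
[1,3] uncovered → point at 3; [4,6] uncovered → point at 6; [10,12] uncovered → point at 12; [14,16] uncovered → point at 16; [21,22] uncovered → point at 22.
Points: 3, 6, 12, 16, 22 (5 total).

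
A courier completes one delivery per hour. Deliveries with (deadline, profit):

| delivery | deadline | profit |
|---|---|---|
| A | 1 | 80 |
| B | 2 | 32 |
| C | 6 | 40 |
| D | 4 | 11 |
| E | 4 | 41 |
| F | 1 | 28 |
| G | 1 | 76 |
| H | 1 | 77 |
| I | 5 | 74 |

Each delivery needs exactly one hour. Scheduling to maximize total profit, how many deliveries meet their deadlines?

Sort by profit descending; place each in the latest free slot ≤ its deadline.
Profit order: A=80 H=77 G=76 I=74 E=41 C=40 B=32 F=28 D=11
Assign: A→slot 1, H skipped, G skipped, I→slot 5, E→slot 4, C→slot 6, B→slot 2, F skipped, D→slot 3.
Slots: [1:A] [2:B] [3:D] [4:E] [5:I] [6:C]
6 of 9 scheduled.

6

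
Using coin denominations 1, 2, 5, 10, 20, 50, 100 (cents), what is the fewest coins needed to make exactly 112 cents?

3

112 = 1×100 + 1×10 + 1×2
Total coins = 1 + 1 + 1 = 3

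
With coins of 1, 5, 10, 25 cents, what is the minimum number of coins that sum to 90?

5

Greedy: take as many of the largest coin as possible, then repeat with the remainder.
90 − 3×25→15 − 1×10→5 − 1×5→0
Total coins = 3 + 1 + 1 = 5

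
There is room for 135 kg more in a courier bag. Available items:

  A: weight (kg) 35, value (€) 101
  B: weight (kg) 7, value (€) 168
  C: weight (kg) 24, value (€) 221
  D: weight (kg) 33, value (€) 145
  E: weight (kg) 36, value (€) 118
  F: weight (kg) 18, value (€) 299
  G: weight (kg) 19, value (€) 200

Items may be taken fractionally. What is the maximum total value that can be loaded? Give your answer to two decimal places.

1144.44

Ratios (sorted): B 24.00, F 16.61, G 10.53, C 9.21, D 4.39, E 3.28, A 2.89
take B (7 @ 168); take F (18 @ 299); take G (19 @ 200); take C (24 @ 221); take D (33 @ 145); take 34/36 of E → 111.44. Capacity used 135/135.
Total value = 1144.44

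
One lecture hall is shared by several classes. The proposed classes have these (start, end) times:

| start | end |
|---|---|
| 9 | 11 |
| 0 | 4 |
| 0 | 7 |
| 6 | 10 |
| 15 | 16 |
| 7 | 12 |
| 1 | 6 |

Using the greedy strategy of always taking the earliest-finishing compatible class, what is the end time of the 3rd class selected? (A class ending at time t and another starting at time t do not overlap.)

Sorted by end: (0,4)  (1,6)  (0,7)  (6,10)  (9,11)  (7,12)  (15,16)
take (0,4); skip (0,7); take (6,10); take (15,16).
Selected: (0,4) (6,10) (15,16)

16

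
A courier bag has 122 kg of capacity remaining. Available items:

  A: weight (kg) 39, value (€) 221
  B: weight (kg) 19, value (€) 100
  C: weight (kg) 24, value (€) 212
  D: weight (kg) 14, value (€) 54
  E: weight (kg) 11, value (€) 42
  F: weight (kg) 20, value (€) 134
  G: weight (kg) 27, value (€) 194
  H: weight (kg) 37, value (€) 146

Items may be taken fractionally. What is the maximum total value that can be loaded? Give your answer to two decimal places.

824.16

Sort by value per unit weight and fill in that order.
Order: C (212/24=8.83) > G (194/27=7.19) > F (134/20=6.70) > A (221/39=5.67) > B (100/19=5.26) > H (146/37=3.95) > D (54/14=3.86) > E (42/11=3.82)
Fill: take C (24 @ 212) → take G (27 @ 194) → take F (20 @ 134) → take A (39 @ 221) → take 12/19 of B → 63.16; 122/122 used.
Total value = 824.16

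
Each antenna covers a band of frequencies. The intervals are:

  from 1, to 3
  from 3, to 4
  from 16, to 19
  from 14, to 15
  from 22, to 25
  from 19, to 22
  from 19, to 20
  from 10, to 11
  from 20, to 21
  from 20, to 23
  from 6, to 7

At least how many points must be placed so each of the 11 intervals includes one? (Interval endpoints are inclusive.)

Sorted: [1,3] [3,4] [6,7] [10,11] [14,15] [16,19] [19,20] [20,21] [19,22] [20,23] [22,25]
{[1,3],[3,4]} hit by 3; {[6,7]} hit by 7; {[10,11]} hit by 11; {[14,15]} hit by 15; {[16,19],[19,20]} hit by 19; {[20,21],[19,22],[20,23]} hit by 21; {[22,25]} hit by 25.
Points: 3, 7, 11, 15, 19, 21, 25 (7 total).

7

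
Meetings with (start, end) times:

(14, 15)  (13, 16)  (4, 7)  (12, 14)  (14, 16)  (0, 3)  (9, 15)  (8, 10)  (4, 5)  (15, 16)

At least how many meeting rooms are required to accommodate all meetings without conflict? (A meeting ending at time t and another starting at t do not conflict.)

4

Count concurrent intervals with a sweep; the peak is the room count.
starts: [0, 4, 4, 8, 9, 12, 13, 14, 14, 15]
ends:   [3, 5, 7, 10, 14, 15, 15, 16, 16, 16]
s0→1 e3→0 s4→1 s4→2 e5→1 e7→0 s8→1 s9→2 e10→1 s12→2 s13→3 e14→2 s14→3 s14→4  — peak 4.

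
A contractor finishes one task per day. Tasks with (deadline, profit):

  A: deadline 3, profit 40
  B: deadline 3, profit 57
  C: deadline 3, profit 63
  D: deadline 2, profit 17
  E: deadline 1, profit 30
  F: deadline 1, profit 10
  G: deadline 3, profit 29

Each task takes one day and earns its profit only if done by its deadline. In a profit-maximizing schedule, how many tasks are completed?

Take jobs in profit order; each goes to the latest open slot no later than its deadline.
Profit order: C=63 B=57 A=40 E=30 G=29 D=17 F=10
Assign: C→slot 3, B→slot 2, A→slot 1, E skipped, G skipped, D skipped, F skipped.
Slots: [1:A] [2:B] [3:C]
3 of 7 scheduled.

3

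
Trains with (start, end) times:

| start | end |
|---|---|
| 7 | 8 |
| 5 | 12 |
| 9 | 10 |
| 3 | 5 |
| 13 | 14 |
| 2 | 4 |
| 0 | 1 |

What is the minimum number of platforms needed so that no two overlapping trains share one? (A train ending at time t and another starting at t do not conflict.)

2

Events (time:±→running): 0:+→1 1:-→0 2:+→1 3:+→2 … peak 2.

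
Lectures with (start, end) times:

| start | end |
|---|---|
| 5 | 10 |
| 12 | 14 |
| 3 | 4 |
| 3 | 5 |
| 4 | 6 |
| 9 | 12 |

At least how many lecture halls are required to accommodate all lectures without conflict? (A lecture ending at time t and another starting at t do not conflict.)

2

Count concurrent intervals with a sweep; the peak is the room count.
starts: [3, 3, 4, 5, 9, 12]
ends:   [4, 5, 6, 10, 12, 14]
s3→1 s3→2  — peak 2.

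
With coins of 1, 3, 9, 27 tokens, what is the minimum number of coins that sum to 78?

Greedy: take as many of the largest coin as possible, then repeat with the remainder.
78 = 2×27 + 2×9 + 2×3
Total coins = 2 + 2 + 2 = 6

6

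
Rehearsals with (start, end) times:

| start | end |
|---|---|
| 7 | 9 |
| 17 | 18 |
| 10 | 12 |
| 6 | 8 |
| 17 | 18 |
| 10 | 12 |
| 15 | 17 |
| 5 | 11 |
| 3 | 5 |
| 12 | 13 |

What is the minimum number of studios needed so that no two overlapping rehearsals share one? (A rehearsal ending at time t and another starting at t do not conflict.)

starts: [3, 5, 6, 7, 10, 10, 12, 15, 17, 17]
ends:   [5, 8, 9, 11, 12, 12, 13, 17, 18, 18]
s3→1 e5→0 s5→1 s6→2 s7→3  — peak 3.

3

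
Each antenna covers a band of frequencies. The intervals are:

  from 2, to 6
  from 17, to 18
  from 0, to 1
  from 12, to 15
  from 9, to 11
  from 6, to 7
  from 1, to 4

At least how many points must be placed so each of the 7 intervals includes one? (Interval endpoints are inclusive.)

5

By right end: [0,1]  [1,4]  [2,6]  [6,7]  [9,11]  [12,15]  [17,18]
[0,1] uncovered → point at 1; [2,6] uncovered → point at 6; [9,11] uncovered → point at 11; [12,15] uncovered → point at 15; [17,18] uncovered → point at 18.
Points: 1, 6, 11, 15, 18 (5 total).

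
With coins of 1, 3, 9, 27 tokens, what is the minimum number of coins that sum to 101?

101 − 3×27→20 − 2×9→2 − 2×1→0
Total coins = 3 + 2 + 2 = 7

7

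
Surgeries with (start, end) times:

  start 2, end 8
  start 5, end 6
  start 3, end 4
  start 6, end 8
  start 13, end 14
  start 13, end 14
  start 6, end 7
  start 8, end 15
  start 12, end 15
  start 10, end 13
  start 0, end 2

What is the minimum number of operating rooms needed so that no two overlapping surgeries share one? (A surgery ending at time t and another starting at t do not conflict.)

The answer is the maximum number of intervals overlapping at any instant.
starts: [0, 2, 3, 5, 6, 6, 8, 10, 12, 13, 13]
ends:   [2, 4, 6, 7, 8, 8, 13, 14, 14, 15, 15]
s0→1 e2→0 s2→1 s3→2 e4→1 s5→2 e6→1 s6→2 s6→3 e7→2 e8→1 e8→0 s8→1 s10→2 s12→3 e13→2 s13→3 s13→4  — peak 4.

4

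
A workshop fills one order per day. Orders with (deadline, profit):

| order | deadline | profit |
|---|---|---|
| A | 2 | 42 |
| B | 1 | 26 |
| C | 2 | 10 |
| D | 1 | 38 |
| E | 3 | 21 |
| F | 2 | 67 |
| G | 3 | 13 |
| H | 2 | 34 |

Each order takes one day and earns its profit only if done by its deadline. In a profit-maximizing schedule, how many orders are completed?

Profit order: F=67 A=42 D=38 H=34 B=26 E=21 G=13 C=10
Assign: F→slot 2, A→slot 1, D skipped, H skipped, B skipped, E→slot 3, G skipped, C skipped.
Slots: [1:A] [2:F] [3:E]
3 of 8 scheduled.

3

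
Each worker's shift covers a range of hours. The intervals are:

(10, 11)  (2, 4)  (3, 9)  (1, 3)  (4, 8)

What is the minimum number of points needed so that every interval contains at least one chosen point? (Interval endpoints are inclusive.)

3

Process intervals by earliest right end; each time one isn't hit yet, stab at its right endpoint.
By right end: [1,3]  [2,4]  [4,8]  [3,9]  [10,11]
[1,3] uncovered → point at 3; [4,8] uncovered → point at 8; [10,11] uncovered → point at 11.
Points: 3, 8, 11 (3 total).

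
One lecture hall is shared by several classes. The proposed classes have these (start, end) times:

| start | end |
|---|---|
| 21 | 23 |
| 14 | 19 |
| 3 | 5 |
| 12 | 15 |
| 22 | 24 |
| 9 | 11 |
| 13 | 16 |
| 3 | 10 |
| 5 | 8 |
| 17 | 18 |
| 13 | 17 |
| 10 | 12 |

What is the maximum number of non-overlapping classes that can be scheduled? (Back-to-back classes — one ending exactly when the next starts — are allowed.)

6

Order by finish time; keep every interval that doesn't clash with the previous kept one.
Sorted by end: (3,5)  (5,8)  (3,10)  (9,11)  (10,12)  (12,15)  (13,16)  (13,17)  (17,18)  (14,19)  (21,23)  (22,24)
take (3,5); take (5,8); take (9,11); take (12,15); skip (13,16); skip (13,17); take (17,18); skip (14,19); take (21,23).
Selected 6 classes.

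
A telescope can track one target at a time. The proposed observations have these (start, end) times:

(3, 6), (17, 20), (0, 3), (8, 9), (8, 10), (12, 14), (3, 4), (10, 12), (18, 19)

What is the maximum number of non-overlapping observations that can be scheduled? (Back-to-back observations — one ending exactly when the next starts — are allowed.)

Sorted by end: (0,3)  (3,4)  (3,6)  (8,9)  (8,10)  (10,12)  (12,14)  (18,19)  (17,20)
take (0,3); take (3,4); skip (3,6); take (8,9); skip (8,10); take (10,12); take (12,14); take (18,19).
Selected 6 observations.

6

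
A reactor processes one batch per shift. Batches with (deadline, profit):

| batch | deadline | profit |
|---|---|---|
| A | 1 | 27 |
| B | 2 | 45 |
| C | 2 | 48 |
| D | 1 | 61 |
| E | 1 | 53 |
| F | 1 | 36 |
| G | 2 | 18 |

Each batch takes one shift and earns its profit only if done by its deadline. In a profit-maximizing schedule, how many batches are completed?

2

By profit: D(d1,61), E(d1,53), C(d2,48), B(d2,45), F(d1,36), A(d1,27), G(d2,18)
D→slot 1; E skipped; C→slot 2; B skipped; F skipped; A skipped; G skipped.
2 of 7 scheduled.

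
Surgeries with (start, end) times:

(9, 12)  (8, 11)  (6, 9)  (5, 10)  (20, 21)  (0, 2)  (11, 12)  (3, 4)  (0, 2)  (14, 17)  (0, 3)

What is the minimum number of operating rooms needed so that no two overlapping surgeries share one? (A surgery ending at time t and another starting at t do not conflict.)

3

The answer is the maximum number of intervals overlapping at any instant.
Events (time:±→running): 0:+→1 0:+→2 0:+→3 … peak 3.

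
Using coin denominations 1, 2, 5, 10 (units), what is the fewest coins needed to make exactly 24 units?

24 − 2×10→4 − 2×2→0
Total coins = 2 + 2 = 4

4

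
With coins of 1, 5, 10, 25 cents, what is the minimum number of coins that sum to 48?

48 = 1×25 + 2×10 + 3×1
Total coins = 1 + 2 + 3 = 6

6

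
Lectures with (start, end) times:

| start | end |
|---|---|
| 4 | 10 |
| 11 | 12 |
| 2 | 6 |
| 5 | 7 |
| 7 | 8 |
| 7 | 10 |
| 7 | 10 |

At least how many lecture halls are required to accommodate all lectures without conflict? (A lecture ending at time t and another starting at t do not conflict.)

4

The answer is the maximum number of intervals overlapping at any instant.
Events (time:±→running): 2:+→1 4:+→2 5:+→3 6:-→2 7:-→1 7:+→2 7:+→3 7:+→4 … peak 4.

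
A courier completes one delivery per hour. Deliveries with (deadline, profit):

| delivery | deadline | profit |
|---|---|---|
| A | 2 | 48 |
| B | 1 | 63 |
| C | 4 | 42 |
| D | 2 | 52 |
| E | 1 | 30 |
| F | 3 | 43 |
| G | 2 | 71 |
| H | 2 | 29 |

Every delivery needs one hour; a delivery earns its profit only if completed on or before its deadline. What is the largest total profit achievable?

219

Take jobs in profit order; each goes to the latest open slot no later than its deadline.
Profit order: G=71 B=63 D=52 A=48 F=43 C=42 E=30 H=29
Assign: G→slot 2, B→slot 1, D skipped, A skipped, F→slot 3, C→slot 4, E skipped, H skipped.
Slots: [1:B] [2:G] [3:F] [4:C]
Profit = 63 + 71 + 43 + 42 = 219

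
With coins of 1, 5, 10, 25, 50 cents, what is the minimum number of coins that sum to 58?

Use the largest denomination that fits, subtract, and repeat.
58 = 1×50 + 1×5 + 3×1
Total coins = 1 + 1 + 3 = 5

5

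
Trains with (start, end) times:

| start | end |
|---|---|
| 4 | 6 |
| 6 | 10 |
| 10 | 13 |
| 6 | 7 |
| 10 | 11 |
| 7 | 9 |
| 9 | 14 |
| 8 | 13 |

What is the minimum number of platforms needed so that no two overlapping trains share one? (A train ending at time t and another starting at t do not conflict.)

4

starts: [4, 6, 6, 7, 8, 9, 10, 10]
ends:   [6, 7, 9, 10, 11, 13, 13, 14]
s4→1 e6→0 s6→1 s6→2 e7→1 s7→2 s8→3 e9→2 s9→3 e10→2 s10→3 s10→4  — peak 4.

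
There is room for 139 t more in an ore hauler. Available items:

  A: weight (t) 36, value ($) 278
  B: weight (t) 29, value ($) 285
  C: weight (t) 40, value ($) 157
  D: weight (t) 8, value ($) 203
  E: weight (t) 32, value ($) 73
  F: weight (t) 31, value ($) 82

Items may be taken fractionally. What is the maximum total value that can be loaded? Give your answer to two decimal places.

991.77

Sort by value per unit weight and fill in that order.
Ratios (sorted): D 25.38, B 9.83, A 7.72, C 3.92, F 2.65, E 2.28
take D (8 @ 203); take B (29 @ 285); take A (36 @ 278); take C (40 @ 157); take 26/31 of F → 68.77. Capacity used 139/139.
Total value = 991.77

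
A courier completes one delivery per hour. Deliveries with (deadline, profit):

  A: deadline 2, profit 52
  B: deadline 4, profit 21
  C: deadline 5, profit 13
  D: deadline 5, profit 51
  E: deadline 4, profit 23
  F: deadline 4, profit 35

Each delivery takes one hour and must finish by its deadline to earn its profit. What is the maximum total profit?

182

By profit: A(d2,52), D(d5,51), F(d4,35), E(d4,23), B(d4,21), C(d5,13)
A→slot 2; D→slot 5; F→slot 4; E→slot 3; B→slot 1; C skipped.
Profit = 21 + 52 + 23 + 35 + 51 = 182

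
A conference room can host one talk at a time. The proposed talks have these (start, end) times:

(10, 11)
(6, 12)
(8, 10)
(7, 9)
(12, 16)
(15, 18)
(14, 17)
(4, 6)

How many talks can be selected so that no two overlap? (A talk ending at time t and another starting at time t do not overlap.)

Greedy by earliest finish: after sorting by end time, pick each interval compatible with the last pick.
By end time: (4,6), (7,9), (8,10), (10,11), (6,12), (12,16), (14,17), (15,18).
Pick (4,6); next start ≥ 6 → (7,9); next start ≥ 9 → (10,11); next start ≥ 11 → (12,16).
Selected 4 talks.

4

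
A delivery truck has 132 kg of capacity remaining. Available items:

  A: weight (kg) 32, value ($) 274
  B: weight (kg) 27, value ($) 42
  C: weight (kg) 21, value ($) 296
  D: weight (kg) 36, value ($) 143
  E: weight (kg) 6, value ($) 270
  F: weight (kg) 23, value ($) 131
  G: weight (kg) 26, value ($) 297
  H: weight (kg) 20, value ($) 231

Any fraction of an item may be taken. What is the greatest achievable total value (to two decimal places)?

Greedy by value/weight ratio, highest first.
Order: E (270/6=45.00) > C (296/21=14.10) > H (231/20=11.55) > G (297/26=11.42) > A (274/32=8.56) > F (131/23=5.70) > D (143/36=3.97) > B (42/27=1.56)
Fill: take E (6 @ 270) → take C (21 @ 296) → take H (20 @ 231) → take G (26 @ 297) → take A (32 @ 274) → take F (23 @ 131) → take 4/36 of D → 15.89; 132/132 used.
Total value = 1514.89

1514.89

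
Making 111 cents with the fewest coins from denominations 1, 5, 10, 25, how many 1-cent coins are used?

Use the largest denomination that fits, subtract, and repeat.
111 = 4×25 + 1×10 + 1×1
Count of 1: 1

1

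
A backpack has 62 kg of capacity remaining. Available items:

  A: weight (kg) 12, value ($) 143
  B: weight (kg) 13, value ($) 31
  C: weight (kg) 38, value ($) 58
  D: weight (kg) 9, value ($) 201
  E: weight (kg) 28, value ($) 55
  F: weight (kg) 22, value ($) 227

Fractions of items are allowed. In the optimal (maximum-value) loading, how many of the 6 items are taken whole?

Sort by value per unit weight and fill in that order.
Order: D (201/9=22.33) > A (143/12=11.92) > F (227/22=10.32) > B (31/13=2.38) > E (55/28=1.96) > C (58/38=1.53)
Fill: take D (9 @ 201) → take A (12 @ 143) → take F (22 @ 227) → take B (13 @ 31) → take 6/28 of E → 11.79; 62/62 used.
4 item(s) taken whole; one partial (take 6/28 of E).

4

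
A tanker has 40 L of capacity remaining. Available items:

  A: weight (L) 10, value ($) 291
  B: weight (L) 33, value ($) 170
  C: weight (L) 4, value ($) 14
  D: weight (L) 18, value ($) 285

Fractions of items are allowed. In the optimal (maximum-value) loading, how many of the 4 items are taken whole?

Order: A (291/10=29.10) > D (285/18=15.83) > B (170/33=5.15) > C (14/4=3.50)
Fill: take A (10 @ 291) → take D (18 @ 285) → take 12/33 of B → 61.82; 40/40 used.
2 item(s) taken whole; one partial (take 12/33 of B).

2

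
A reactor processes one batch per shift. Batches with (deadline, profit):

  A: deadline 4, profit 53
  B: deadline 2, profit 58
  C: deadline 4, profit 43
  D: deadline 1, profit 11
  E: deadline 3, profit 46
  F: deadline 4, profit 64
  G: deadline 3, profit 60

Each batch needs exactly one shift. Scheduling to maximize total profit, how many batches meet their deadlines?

Sort by profit descending; place each in the latest free slot ≤ its deadline.
Profit order: F=64 G=60 B=58 A=53 E=46 C=43 D=11
Assign: F→slot 4, G→slot 3, B→slot 2, A→slot 1, E skipped, C skipped, D skipped.
Slots: [1:A] [2:B] [3:G] [4:F]
4 of 7 scheduled.

4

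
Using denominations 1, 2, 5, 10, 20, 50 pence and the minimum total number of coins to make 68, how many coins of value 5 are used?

Use the largest denomination that fits, subtract, and repeat.
68 − 1×50→18 − 1×10→8 − 1×5→3 − 1×2→1 − 1×1→0
Count of 5: 1

1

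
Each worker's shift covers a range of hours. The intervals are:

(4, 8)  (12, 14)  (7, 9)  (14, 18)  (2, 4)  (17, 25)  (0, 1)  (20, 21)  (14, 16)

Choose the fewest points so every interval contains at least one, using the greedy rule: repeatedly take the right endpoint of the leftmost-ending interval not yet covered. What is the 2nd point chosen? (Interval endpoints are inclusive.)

4

Process intervals by earliest right end; each time one isn't hit yet, stab at its right endpoint.
By right end: [0,1]  [2,4]  [4,8]  [7,9]  [12,14]  [14,16]  [14,18]  [20,21]  [17,25]
[0,1] uncovered → point at 1; [2,4] uncovered → point at 4; [7,9] uncovered → point at 9; [12,14] uncovered → point at 14; [20,21] uncovered → point at 21.
Points: 1, 4, 9, 14, 21 (5 total).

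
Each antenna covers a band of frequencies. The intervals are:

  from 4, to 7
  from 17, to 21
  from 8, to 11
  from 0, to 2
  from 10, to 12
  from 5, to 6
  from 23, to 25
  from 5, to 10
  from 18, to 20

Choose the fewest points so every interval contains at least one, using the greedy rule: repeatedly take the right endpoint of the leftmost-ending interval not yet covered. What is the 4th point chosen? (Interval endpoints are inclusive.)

20

Process intervals by earliest right end; each time one isn't hit yet, stab at its right endpoint.
Sorted: [0,2] [5,6] [4,7] [5,10] [8,11] [10,12] [18,20] [17,21] [23,25]
{[0,2]} hit by 2; {[5,6],[4,7],[5,10]} hit by 6; {[8,11],[10,12]} hit by 11; {[18,20],[17,21]} hit by 20; {[23,25]} hit by 25.
Points: 2, 6, 11, 20, 25 (5 total).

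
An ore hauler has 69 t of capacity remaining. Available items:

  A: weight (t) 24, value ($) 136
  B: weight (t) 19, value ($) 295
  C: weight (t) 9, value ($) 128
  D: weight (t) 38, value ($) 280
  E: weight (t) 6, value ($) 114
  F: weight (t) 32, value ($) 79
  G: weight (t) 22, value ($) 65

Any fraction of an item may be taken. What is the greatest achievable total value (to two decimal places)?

Sort by value per unit weight and fill in that order.
Ratios (sorted): E 19.00, B 15.53, C 14.22, D 7.37, A 5.67, G 2.95, F 2.47
take E (6 @ 114); take B (19 @ 295); take C (9 @ 128); take 35/38 of D → 257.89. Capacity used 69/69.
Total value = 794.89

794.89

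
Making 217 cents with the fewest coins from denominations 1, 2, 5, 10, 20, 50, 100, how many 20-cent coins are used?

217 − 2×100→17 − 1×10→7 − 1×5→2 − 1×2→0
Count of 20: 0

0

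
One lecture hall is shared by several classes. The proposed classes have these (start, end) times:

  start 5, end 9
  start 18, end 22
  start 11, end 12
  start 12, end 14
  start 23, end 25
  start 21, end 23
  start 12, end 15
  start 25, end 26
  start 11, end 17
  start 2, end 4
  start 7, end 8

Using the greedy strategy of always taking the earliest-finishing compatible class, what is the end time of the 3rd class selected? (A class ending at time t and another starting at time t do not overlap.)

Sorted by end: (2,4)  (7,8)  (5,9)  (11,12)  (12,14)  (12,15)  (11,17)  (18,22)  (21,23)  (23,25)  (25,26)
take (2,4); take (7,8); skip (5,9); take (11,12); take (12,14); skip (12,15); take (18,22); take (23,25); take (25,26).
Selected: (2,4) (7,8) (11,12) (12,14) (18,22) (23,25) (25,26)

12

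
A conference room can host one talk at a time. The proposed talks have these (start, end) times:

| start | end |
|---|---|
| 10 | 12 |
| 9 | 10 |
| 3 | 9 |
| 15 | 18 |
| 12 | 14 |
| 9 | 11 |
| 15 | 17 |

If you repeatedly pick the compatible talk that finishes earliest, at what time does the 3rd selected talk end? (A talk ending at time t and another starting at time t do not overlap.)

12

Sort by end time and greedily take each interval whose start is ≥ the last chosen end.
By end time: (3,9), (9,10), (9,11), (10,12), (12,14), (15,17), (15,18).
Pick (3,9); next start ≥ 9 → (9,10); next start ≥ 10 → (10,12); next start ≥ 12 → (12,14); next start ≥ 14 → (15,17).
Selected: (3,9) (9,10) (10,12) (12,14) (15,17)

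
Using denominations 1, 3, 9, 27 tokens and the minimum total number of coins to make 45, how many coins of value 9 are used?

2

45 − 1×27→18 − 2×9→0
Count of 9: 2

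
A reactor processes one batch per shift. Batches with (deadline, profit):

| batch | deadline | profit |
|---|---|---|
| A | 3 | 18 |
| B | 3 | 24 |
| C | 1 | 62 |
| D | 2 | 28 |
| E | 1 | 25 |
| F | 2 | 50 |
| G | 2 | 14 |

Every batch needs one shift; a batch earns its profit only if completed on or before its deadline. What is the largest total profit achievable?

Sort by profit descending; place each in the latest free slot ≤ its deadline.
By profit: C(d1,62), F(d2,50), D(d2,28), E(d1,25), B(d3,24), A(d3,18), G(d2,14)
C→slot 1; F→slot 2; D skipped; E skipped; B→slot 3; A skipped; G skipped.
Profit = 62 + 50 + 24 = 136

136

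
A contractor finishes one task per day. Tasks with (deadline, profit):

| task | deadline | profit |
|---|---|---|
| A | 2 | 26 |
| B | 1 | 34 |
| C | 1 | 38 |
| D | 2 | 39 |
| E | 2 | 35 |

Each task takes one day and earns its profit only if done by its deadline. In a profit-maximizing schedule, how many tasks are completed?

Sort by profit descending; place each in the latest free slot ≤ its deadline.
By profit: D(d2,39), C(d1,38), E(d2,35), B(d1,34), A(d2,26)
D→slot 2; C→slot 1; E skipped; B skipped; A skipped.
2 of 5 scheduled.

2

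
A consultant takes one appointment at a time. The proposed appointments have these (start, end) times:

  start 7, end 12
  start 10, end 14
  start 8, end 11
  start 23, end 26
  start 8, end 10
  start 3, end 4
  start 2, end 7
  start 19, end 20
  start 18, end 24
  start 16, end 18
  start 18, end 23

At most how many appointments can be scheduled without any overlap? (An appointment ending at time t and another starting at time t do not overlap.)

6

Sort by end time and greedily take each interval whose start is ≥ the last chosen end.
By end time: (3,4), (2,7), (8,10), (8,11), (7,12), (10,14), (16,18), (19,20), (18,23), (18,24), (23,26).
Pick (3,4); next start ≥ 4 → (8,10); next start ≥ 10 → (10,14); next start ≥ 14 → (16,18); next start ≥ 18 → (19,20); next start ≥ 20 → (23,26).
Selected 6 appointments.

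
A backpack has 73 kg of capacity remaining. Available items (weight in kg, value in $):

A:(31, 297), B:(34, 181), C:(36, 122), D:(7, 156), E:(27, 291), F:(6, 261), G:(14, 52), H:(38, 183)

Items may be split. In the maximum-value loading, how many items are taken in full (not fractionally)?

4

Greedy by value/weight ratio, highest first.
Ratios (sorted): F 43.50, D 22.29, E 10.78, A 9.58, B 5.32, H 4.82, G 3.71, C 3.39
take F (6 @ 261); take D (7 @ 156); take E (27 @ 291); take A (31 @ 297); take 2/34 of B → 10.65. Capacity used 73/73.
4 item(s) taken whole; one partial (take 2/34 of B).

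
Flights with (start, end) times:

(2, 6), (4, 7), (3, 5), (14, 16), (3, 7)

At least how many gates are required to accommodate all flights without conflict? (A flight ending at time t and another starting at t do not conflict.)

The answer is the maximum number of intervals overlapping at any instant.
Events (time:±→running): 2:+→1 3:+→2 3:+→3 4:+→4 … peak 4.

4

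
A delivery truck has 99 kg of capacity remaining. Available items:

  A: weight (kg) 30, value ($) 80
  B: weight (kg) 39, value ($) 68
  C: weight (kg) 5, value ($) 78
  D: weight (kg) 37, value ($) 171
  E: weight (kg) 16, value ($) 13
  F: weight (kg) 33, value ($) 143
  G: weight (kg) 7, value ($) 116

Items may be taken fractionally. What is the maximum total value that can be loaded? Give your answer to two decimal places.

553.33

Sort by value per unit weight and fill in that order.
Ratios (sorted): G 16.57, C 15.60, D 4.62, F 4.33, A 2.67, B 1.74, E 0.81
take G (7 @ 116); take C (5 @ 78); take D (37 @ 171); take F (33 @ 143); take 17/30 of A → 45.33. Capacity used 99/99.
Total value = 553.33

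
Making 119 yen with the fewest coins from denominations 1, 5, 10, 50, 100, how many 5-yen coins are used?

Use the largest denomination that fits, subtract, and repeat.
119 = 1×100 + 1×10 + 1×5 + 4×1
Count of 5: 1

1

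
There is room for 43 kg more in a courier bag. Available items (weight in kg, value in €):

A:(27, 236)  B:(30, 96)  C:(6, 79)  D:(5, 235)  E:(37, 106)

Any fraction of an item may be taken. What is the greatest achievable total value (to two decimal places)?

Ratios (sorted): D 47.00, C 13.17, A 8.74, B 3.20, E 2.86
take D (5 @ 235); take C (6 @ 79); take A (27 @ 236); take 5/30 of B → 16.00. Capacity used 43/43.
Total value = 566.00

566.00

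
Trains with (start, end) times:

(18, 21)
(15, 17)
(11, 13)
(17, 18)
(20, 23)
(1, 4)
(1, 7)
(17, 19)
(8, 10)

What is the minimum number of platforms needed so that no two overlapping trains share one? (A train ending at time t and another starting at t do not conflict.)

The answer is the maximum number of intervals overlapping at any instant.
starts: [1, 1, 8, 11, 15, 17, 17, 18, 20]
ends:   [4, 7, 10, 13, 17, 18, 19, 21, 23]
s1→1 s1→2  — peak 2.

2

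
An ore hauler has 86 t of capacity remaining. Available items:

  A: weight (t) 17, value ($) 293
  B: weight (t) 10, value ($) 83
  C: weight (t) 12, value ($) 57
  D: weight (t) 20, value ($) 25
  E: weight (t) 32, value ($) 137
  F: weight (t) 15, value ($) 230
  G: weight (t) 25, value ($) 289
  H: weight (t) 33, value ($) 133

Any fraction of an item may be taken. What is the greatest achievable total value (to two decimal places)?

981.97

Greedy by value/weight ratio, highest first.
Order: A (293/17=17.24) > F (230/15=15.33) > G (289/25=11.56) > B (83/10=8.30) > C (57/12=4.75) > E (137/32=4.28) > H (133/33=4.03) > D (25/20=1.25)
Fill: take A (17 @ 293) → take F (15 @ 230) → take G (25 @ 289) → take B (10 @ 83) → take C (12 @ 57) → take 7/32 of E → 29.97; 86/86 used.
Total value = 981.97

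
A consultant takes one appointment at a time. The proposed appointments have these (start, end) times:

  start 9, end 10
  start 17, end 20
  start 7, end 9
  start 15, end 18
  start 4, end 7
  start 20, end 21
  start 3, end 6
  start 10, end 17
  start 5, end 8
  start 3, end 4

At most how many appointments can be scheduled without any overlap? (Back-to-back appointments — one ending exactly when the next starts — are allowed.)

Sort by end time and greedily take each interval whose start is ≥ the last chosen end.
By end time: (3,4), (3,6), (4,7), (5,8), (7,9), (9,10), (10,17), (15,18), (17,20), (20,21).
Pick (3,4); next start ≥ 4 → (4,7); next start ≥ 7 → (7,9); next start ≥ 9 → (9,10); next start ≥ 10 → (10,17); next start ≥ 17 → (17,20); next start ≥ 20 → (20,21).
Selected 7 appointments.

7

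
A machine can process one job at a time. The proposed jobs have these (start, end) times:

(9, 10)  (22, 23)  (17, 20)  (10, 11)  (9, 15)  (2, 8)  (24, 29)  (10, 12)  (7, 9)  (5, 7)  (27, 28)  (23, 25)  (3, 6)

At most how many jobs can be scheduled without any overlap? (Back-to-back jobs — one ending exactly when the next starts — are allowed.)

8

By end time: (3,6), (5,7), (2,8), (7,9), (9,10), (10,11), (10,12), (9,15), (17,20), (22,23), (23,25), (27,28), (24,29).
Pick (3,6); next start ≥ 6 → (7,9); next start ≥ 9 → (9,10); next start ≥ 10 → (10,11); next start ≥ 11 → (17,20); next start ≥ 20 → (22,23); next start ≥ 23 → (23,25); next start ≥ 25 → (27,28).
Selected 8 jobs.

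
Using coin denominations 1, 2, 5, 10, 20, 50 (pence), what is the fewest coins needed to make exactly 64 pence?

4

64 − 1×50→14 − 1×10→4 − 2×2→0
Total coins = 1 + 1 + 2 = 4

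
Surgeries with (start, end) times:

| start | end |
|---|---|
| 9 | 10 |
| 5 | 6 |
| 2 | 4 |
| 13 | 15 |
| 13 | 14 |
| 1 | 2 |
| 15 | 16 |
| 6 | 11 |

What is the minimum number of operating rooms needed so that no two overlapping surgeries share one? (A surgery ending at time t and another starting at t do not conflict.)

2

Events (time:±→running): 1:+→1 2:-→0 2:+→1 4:-→0 5:+→1 6:-→0 6:+→1 9:+→2 … peak 2.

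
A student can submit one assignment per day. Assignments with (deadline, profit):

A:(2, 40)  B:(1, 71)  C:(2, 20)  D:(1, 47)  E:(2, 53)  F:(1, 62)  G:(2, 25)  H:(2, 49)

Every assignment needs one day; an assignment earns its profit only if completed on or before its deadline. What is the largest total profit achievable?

124

Sort by profit descending; place each in the latest free slot ≤ its deadline.
Profit order: B=71 F=62 E=53 H=49 D=47 A=40 G=25 C=20
Assign: B→slot 1, F skipped, E→slot 2, H skipped, D skipped, A skipped, G skipped, C skipped.
Slots: [1:B] [2:E]
Profit = 71 + 53 = 124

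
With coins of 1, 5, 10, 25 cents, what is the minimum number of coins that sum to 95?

5

Use the largest denomination that fits, subtract, and repeat.
95 = 3×25 + 2×10
Total coins = 3 + 2 = 5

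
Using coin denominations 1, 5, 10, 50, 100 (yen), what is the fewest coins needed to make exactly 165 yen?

4

165 − 1×100→65 − 1×50→15 − 1×10→5 − 1×5→0
Total coins = 1 + 1 + 1 + 1 = 4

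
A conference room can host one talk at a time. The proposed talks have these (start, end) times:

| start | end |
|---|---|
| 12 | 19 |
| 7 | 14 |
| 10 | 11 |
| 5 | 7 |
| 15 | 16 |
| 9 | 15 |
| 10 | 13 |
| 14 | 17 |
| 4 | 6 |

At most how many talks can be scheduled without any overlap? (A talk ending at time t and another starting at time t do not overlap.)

Sort by end time and greedily take each interval whose start is ≥ the last chosen end.
Sorted by end: (4,6)  (5,7)  (10,11)  (10,13)  (7,14)  (9,15)  (15,16)  (14,17)  (12,19)
take (4,6); take (10,11); skip (10,13); take (15,16); skip (14,17).
Selected 3 talks.

3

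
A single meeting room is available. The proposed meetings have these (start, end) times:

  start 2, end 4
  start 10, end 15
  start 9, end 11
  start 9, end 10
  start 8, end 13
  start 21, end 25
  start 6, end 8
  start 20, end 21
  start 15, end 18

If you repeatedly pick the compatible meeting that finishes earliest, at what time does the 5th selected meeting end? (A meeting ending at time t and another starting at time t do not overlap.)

Sorted by end: (2,4)  (6,8)  (9,10)  (9,11)  (8,13)  (10,15)  (15,18)  (20,21)  (21,25)
take (2,4); take (6,8); take (9,10); take (10,15); take (15,18); take (20,21); take (21,25).
Selected: (2,4) (6,8) (9,10) (10,15) (15,18) (20,21) (21,25)

18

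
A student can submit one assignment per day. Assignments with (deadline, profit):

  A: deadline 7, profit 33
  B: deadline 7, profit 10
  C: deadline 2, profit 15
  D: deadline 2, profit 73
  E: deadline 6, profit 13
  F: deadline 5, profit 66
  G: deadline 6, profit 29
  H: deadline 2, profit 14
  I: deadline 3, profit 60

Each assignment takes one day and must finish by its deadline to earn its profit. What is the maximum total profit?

Sort by profit descending; place each in the latest free slot ≤ its deadline.
Profit order: D=73 F=66 I=60 A=33 G=29 C=15 H=14 E=13 B=10
Assign: D→slot 2, F→slot 5, I→slot 3, A→slot 7, G→slot 6, C→slot 1, H skipped, E→slot 4, B skipped.
Slots: [1:C] [2:D] [3:I] [4:E] [5:F] [6:G] [7:A]
Profit = 15 + 73 + 60 + 13 + 66 + 29 + 33 = 289

289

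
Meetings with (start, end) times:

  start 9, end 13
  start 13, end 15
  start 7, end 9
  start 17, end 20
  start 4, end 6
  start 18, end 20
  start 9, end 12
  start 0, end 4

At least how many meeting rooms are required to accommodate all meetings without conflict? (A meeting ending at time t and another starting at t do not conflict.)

starts: [0, 4, 7, 9, 9, 13, 17, 18]
ends:   [4, 6, 9, 12, 13, 15, 20, 20]
s0→1 e4→0 s4→1 e6→0 s7→1 e9→0 s9→1 s9→2  — peak 2.

2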